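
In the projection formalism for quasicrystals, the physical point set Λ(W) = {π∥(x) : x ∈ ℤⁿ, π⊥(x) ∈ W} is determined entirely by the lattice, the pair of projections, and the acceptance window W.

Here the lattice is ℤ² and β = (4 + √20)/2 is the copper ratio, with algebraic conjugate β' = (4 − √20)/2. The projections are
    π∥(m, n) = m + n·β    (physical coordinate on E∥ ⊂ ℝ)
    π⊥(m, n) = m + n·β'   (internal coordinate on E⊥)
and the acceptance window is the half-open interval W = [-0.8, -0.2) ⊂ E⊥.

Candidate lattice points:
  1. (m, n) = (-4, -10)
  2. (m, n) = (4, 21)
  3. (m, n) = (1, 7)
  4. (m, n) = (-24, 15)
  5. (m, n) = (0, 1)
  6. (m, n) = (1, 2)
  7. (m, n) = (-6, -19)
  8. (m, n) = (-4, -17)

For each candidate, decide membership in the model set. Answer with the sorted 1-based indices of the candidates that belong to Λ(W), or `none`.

3, 5

Compute β' = (4−√20)/2 = -0.23607, so π⊥(m,n) = m -0.23607·n.
#1 (-4,-10): internal coord -4 + (-10)·β' = -1.63932; -1.63932 ∉ [-0.8, -0.2) → out
#2 (4,21): internal coord 4 + (21)·β' = -0.95743; -0.95743 ∉ [-0.8, -0.2) → out
#3 (1,7): internal coord 1 + (7)·β' = -0.65248; -0.65248 ∈ [-0.8, -0.2) → IN Λ
#4 (-24,15): internal coord -24 + (15)·β' = -27.54102; -27.54102 ∉ [-0.8, -0.2) → out
#5 (0,1): internal coord 0 + (1)·β' = -0.23607; -0.23607 ∈ [-0.8, -0.2) → IN Λ
#6 (1,2): internal coord 1 + (2)·β' = +0.52786; +0.52786 ∉ [-0.8, -0.2) → out
#7 (-6,-19): internal coord -6 + (-19)·β' = -1.51471; -1.51471 ∉ [-0.8, -0.2) → out
#8 (-4,-17): internal coord -4 + (-17)·β' = +0.01316; +0.01316 ∉ [-0.8, -0.2) → out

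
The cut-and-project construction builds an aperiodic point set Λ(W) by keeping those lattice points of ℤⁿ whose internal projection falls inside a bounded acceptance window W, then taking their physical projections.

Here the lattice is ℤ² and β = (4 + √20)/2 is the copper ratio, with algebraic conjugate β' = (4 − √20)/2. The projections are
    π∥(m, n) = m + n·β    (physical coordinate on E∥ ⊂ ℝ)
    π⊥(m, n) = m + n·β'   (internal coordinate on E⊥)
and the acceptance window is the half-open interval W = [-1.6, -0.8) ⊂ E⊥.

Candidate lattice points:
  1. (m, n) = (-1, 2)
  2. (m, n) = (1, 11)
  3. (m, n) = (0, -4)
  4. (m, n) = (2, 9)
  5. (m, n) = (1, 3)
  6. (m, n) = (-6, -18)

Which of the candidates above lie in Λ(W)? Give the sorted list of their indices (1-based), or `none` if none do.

1, 2

Compute β' = (4−√20)/2 = -0.236068, so π⊥(m,n) = m -0.236068·n.
[1] lift (-1,2): star map gives -1.472136; window check -1.6 ≤ -1.472136 < -0.8 is true → IN Λ
[2] lift (1,11): star map gives -1.596748; window check -1.6 ≤ -1.596748 < -0.8 is true → IN Λ
[3] lift (0,-4): star map gives 0.944272; window check -1.6 ≤ 0.944272 < -0.8 is false → out
[4] lift (2,9): star map gives -0.124612; window check -1.6 ≤ -0.124612 < -0.8 is false → out
[5] lift (1,3): star map gives 0.291796; window check -1.6 ≤ 0.291796 < -0.8 is false → out
[6] lift (-6,-18): star map gives -1.750776; window check -1.6 ≤ -1.750776 < -0.8 is false → out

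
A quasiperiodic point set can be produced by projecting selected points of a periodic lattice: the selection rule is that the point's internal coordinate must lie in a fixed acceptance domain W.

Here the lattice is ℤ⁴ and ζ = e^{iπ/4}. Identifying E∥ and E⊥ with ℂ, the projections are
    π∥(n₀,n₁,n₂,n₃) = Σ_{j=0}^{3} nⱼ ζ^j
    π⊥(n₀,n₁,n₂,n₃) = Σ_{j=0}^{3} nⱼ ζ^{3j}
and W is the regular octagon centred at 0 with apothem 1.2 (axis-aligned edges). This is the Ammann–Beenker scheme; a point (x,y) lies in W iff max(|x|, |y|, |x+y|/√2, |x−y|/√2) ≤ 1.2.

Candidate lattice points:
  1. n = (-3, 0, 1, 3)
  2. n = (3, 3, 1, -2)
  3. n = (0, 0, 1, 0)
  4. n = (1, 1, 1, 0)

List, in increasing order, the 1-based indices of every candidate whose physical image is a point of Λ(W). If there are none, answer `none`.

π⊥(n) = n₀ + n₁ζ³ + n₂ζ⁶ + n₃ζ⁹ where ζ = e^{iπ/4}.
candidate 1: n = (-3, 0, 1, 3) → π⊥ ≈ (-0.8787, +1.1213); max(|x|,|y|,|x±y|/√2) = 1.4142 > 1.2 ⇒ ∉ W
candidate 2: n = (3, 3, 1, -2) → π⊥ ≈ (-0.5355, -0.2929); max(|x|,|y|,|x±y|/√2) = 0.5858 ≤ 1.2 ⇒ ∈ W
candidate 3: n = (0, 0, 1, 0) → π⊥ ≈ (+0.0000, -1.0000); max(|x|,|y|,|x±y|/√2) = 1.0000 ≤ 1.2 ⇒ ∈ W
candidate 4: n = (1, 1, 1, 0) → π⊥ ≈ (+0.2929, -0.2929); max(|x|,|y|,|x±y|/√2) = 0.4142 ≤ 1.2 ⇒ ∈ W

2, 3, 4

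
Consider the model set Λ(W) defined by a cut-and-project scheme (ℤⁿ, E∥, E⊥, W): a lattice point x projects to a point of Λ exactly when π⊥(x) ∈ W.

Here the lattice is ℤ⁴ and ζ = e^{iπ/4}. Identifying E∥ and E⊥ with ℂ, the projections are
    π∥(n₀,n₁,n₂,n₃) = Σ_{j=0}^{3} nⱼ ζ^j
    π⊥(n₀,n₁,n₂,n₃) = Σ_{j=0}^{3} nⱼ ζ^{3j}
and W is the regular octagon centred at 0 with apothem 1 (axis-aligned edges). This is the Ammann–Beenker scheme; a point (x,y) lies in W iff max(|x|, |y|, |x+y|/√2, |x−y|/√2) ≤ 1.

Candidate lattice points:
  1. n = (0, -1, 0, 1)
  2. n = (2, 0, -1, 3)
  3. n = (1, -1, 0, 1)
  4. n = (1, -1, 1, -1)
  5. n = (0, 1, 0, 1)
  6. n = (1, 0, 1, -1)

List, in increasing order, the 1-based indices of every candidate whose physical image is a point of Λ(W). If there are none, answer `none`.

none

π⊥(n) = n₀ + n₁ζ³ + n₂ζ⁶ + n₃ζ⁹ where ζ = e^{iπ/4}.
#1 (0, -1, 0, 1): internal (1.414214, 0.000000); octagon support 1.414214 vs apothem 1 → ∉ W
#2 (2, 0, -1, 3): internal (4.121320, 3.121320); octagon support 5.121320 vs apothem 1 → ∉ W
#3 (1, -1, 0, 1): internal (2.414214, 0.000000); octagon support 2.414214 vs apothem 1 → ∉ W
#4 (1, -1, 1, -1): internal (1.000000, -2.414214); octagon support 2.414214 vs apothem 1 → ∉ W
#5 (0, 1, 0, 1): internal (0.000000, 1.414214); octagon support 1.414214 vs apothem 1 → ∉ W
#6 (1, 0, 1, -1): internal (0.292893, -1.707107); octagon support 1.707107 vs apothem 1 → ∉ W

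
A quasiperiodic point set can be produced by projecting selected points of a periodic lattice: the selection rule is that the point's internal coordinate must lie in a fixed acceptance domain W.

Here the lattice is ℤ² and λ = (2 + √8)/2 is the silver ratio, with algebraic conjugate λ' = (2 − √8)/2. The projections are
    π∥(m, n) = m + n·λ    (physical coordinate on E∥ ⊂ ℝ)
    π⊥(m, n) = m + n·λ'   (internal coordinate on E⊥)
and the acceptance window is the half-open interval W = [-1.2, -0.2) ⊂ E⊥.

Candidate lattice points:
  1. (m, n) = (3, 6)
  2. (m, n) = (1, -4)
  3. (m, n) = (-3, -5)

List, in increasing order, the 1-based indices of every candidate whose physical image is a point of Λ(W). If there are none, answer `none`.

3

λ' = (2−√8)/2 ≈ -0.41421.
candidate 1: (m,n)=(3,6) → π∥ = 3+6·λ ≈ 17.48528, π⊥ = 3+6·λ' ≈ 0.51472 ∉ [-1.2, -0.2) ⇒ out
candidate 2: (m,n)=(1,-4) → π∥ = 1-4·λ ≈ -8.65685, π⊥ = 1-4·λ' ≈ 2.65685 ∉ [-1.2, -0.2) ⇒ out
candidate 3: (m,n)=(-3,-5) → π∥ = -3-5·λ ≈ -15.07107, π⊥ = -3-5·λ' ≈ -0.92893 ∈ [-1.2, -0.2) ⇒ IN Λ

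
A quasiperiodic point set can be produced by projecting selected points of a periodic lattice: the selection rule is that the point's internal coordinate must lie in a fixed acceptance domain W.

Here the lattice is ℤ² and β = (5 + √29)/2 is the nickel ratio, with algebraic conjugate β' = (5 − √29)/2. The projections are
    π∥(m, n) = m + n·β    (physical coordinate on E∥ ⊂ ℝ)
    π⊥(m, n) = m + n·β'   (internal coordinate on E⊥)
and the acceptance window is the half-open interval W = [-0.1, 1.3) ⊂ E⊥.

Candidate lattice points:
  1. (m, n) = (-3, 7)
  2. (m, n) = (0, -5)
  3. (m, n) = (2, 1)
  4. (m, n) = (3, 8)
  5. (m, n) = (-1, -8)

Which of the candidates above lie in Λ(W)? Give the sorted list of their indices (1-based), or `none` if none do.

Compute β' = (5−√29)/2 = -0.192582, so π⊥(m,n) = m -0.192582·n.
#1 (-3,7): internal coord -3 + (7)·β' = -4.348077; -4.348077 ∉ [-0.1, 1.3) → out
#2 (0,-5): internal coord 0 + (-5)·β' = +0.962912; +0.962912 ∈ [-0.1, 1.3) → IN Λ
#3 (2,1): internal coord 2 + (1)·β' = +1.807418; +1.807418 ∉ [-0.1, 1.3) → out
#4 (3,8): internal coord 3 + (8)·β' = +1.459341; +1.459341 ∉ [-0.1, 1.3) → out
#5 (-1,-8): internal coord -1 + (-8)·β' = +0.540659; +0.540659 ∈ [-0.1, 1.3) → IN Λ

2, 5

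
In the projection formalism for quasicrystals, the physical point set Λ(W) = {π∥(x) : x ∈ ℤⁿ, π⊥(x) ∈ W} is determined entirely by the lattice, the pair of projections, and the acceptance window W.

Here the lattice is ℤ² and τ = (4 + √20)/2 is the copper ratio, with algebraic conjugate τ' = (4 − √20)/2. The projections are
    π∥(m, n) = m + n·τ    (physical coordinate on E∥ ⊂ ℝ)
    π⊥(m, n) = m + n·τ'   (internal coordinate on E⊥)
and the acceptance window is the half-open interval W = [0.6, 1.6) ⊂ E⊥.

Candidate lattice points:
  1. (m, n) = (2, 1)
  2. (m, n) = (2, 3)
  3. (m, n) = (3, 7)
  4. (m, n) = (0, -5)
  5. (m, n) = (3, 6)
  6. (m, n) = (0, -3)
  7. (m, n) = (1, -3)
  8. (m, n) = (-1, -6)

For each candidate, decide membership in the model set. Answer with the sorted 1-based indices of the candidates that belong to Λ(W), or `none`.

Compute τ' = (4−√20)/2 = -0.236068, so π⊥(m,n) = m -0.236068·n.
candidate 1: (m,n)=(2,1) → π∥ = 2+1·τ ≈ 6.236068, π⊥ = 2+1·τ' ≈ 1.763932 ∉ [0.6, 1.6) ⇒ out
candidate 2: (m,n)=(2,3) → π∥ = 2+3·τ ≈ 14.708204, π⊥ = 2+3·τ' ≈ 1.291796 ∈ [0.6, 1.6) ⇒ IN Λ
candidate 3: (m,n)=(3,7) → π∥ = 3+7·τ ≈ 32.652476, π⊥ = 3+7·τ' ≈ 1.347524 ∈ [0.6, 1.6) ⇒ IN Λ
candidate 4: (m,n)=(0,-5) → π∥ = 0-5·τ ≈ -21.180340, π⊥ = 0-5·τ' ≈ 1.180340 ∈ [0.6, 1.6) ⇒ IN Λ
candidate 5: (m,n)=(3,6) → π∥ = 3+6·τ ≈ 28.416408, π⊥ = 3+6·τ' ≈ 1.583592 ∈ [0.6, 1.6) ⇒ IN Λ
candidate 6: (m,n)=(0,-3) → π∥ = 0-3·τ ≈ -12.708204, π⊥ = 0-3·τ' ≈ 0.708204 ∈ [0.6, 1.6) ⇒ IN Λ
candidate 7: (m,n)=(1,-3) → π∥ = 1-3·τ ≈ -11.708204, π⊥ = 1-3·τ' ≈ 1.708204 ∉ [0.6, 1.6) ⇒ out
candidate 8: (m,n)=(-1,-6) → π∥ = -1-6·τ ≈ -26.416408, π⊥ = -1-6·τ' ≈ 0.416408 ∉ [0.6, 1.6) ⇒ out

2, 3, 4, 5, 6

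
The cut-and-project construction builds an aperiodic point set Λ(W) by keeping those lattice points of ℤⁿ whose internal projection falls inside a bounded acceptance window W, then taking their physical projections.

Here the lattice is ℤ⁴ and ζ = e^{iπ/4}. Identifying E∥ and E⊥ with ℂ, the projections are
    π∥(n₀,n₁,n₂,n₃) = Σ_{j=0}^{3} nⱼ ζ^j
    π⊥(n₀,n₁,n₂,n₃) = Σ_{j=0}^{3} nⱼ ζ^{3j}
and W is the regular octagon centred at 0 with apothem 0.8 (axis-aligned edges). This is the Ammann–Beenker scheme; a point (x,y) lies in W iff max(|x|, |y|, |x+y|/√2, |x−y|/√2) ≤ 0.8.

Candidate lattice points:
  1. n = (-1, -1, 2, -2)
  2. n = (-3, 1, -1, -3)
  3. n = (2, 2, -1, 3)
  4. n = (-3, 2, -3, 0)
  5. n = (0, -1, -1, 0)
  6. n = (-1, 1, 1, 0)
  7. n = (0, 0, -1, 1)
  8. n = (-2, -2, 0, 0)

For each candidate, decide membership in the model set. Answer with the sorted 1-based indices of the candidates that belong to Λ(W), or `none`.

π⊥(n) = n₀ + n₁ζ³ + n₂ζ⁶ + n₃ζ⁹ where ζ = e^{iπ/4}.
candidate 1: n = (-1, -1, 2, -2) → π⊥ ≈ (-1.707107, -4.121320); max(|x|,|y|,|x±y|/√2) = 4.121320 > 0.8 ⇒ ∉ W
candidate 2: n = (-3, 1, -1, -3) → π⊥ ≈ (-5.828427, -0.414214); max(|x|,|y|,|x±y|/√2) = 5.828427 > 0.8 ⇒ ∉ W
candidate 3: n = (2, 2, -1, 3) → π⊥ ≈ (+2.707107, +4.535534); max(|x|,|y|,|x±y|/√2) = 5.121320 > 0.8 ⇒ ∉ W
candidate 4: n = (-3, 2, -3, 0) → π⊥ ≈ (-4.414214, +4.414214); max(|x|,|y|,|x±y|/√2) = 6.242641 > 0.8 ⇒ ∉ W
candidate 5: n = (0, -1, -1, 0) → π⊥ ≈ (+0.707107, +0.292893); max(|x|,|y|,|x±y|/√2) = 0.707107 ≤ 0.8 ⇒ ∈ W
candidate 6: n = (-1, 1, 1, 0) → π⊥ ≈ (-1.707107, -0.292893); max(|x|,|y|,|x±y|/√2) = 1.707107 > 0.8 ⇒ ∉ W
candidate 7: n = (0, 0, -1, 1) → π⊥ ≈ (+0.707107, +1.707107); max(|x|,|y|,|x±y|/√2) = 1.707107 > 0.8 ⇒ ∉ W
candidate 8: n = (-2, -2, 0, 0) → π⊥ ≈ (-0.585786, -1.414214); max(|x|,|y|,|x±y|/√2) = 1.414214 > 0.8 ⇒ ∉ W

5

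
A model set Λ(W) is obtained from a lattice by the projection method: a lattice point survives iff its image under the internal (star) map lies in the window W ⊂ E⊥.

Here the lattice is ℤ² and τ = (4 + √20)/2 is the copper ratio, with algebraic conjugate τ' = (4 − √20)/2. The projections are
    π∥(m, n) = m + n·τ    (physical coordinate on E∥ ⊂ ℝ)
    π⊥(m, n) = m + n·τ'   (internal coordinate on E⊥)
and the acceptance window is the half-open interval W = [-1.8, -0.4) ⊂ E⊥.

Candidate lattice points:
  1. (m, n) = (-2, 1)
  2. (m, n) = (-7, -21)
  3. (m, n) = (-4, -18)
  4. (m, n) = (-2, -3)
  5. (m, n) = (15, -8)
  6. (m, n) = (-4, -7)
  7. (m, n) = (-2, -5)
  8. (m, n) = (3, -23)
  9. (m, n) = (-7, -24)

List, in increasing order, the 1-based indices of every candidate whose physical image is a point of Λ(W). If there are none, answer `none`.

4, 7, 9

τ' = (4−√20)/2 ≈ -0.236068.
[1] lift (-2,1): star map gives -2.236068; window check -1.8 ≤ -2.236068 < -0.4 is false → out
[2] lift (-7,-21): star map gives -2.042572; window check -1.8 ≤ -2.042572 < -0.4 is false → out
[3] lift (-4,-18): star map gives 0.249224; window check -1.8 ≤ 0.249224 < -0.4 is false → out
[4] lift (-2,-3): star map gives -1.291796; window check -1.8 ≤ -1.291796 < -0.4 is true → IN Λ
[5] lift (15,-8): star map gives 16.888544; window check -1.8 ≤ 16.888544 < -0.4 is false → out
[6] lift (-4,-7): star map gives -2.347524; window check -1.8 ≤ -2.347524 < -0.4 is false → out
[7] lift (-2,-5): star map gives -0.819660; window check -1.8 ≤ -0.819660 < -0.4 is true → IN Λ
[8] lift (3,-23): star map gives 8.429563; window check -1.8 ≤ 8.429563 < -0.4 is false → out
[9] lift (-7,-24): star map gives -1.334369; window check -1.8 ≤ -1.334369 < -0.4 is true → IN Λ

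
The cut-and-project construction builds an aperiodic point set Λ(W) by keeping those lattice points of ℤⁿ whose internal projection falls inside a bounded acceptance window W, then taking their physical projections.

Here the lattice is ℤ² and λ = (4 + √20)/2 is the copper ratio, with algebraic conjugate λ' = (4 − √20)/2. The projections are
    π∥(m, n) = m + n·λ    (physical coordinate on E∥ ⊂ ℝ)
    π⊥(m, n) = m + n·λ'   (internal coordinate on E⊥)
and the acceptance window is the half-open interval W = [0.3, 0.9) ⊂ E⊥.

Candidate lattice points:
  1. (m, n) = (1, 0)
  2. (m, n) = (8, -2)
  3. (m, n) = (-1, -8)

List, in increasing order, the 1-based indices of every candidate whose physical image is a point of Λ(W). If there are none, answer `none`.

Numerically λ ≈ 4.2361 and λ' = −1/λ ≈ -0.2361.
#1 (1,0): internal coord 1 + (0)·λ' = +1.0000; +1.0000 ∉ [0.3, 0.9) → out
#2 (8,-2): internal coord 8 + (-2)·λ' = +8.4721; +8.4721 ∉ [0.3, 0.9) → out
#3 (-1,-8): internal coord -1 + (-8)·λ' = +0.8885; +0.8885 ∈ [0.3, 0.9) → IN Λ

3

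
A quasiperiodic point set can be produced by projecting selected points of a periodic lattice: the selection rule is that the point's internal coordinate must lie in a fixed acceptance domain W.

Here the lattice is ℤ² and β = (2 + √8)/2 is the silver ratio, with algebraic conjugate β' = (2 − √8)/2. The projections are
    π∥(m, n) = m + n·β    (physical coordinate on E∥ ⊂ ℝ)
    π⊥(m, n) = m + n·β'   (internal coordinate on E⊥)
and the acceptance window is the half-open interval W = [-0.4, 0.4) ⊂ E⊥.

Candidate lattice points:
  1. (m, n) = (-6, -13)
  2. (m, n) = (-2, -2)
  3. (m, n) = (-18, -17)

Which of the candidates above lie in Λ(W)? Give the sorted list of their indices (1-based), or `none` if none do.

Numerically β ≈ 2.414214 and β' = −1/β ≈ -0.414214.
[1] lift (-6,-13): star map gives -0.615224; window check -0.4 ≤ -0.615224 < 0.4 is false → out
[2] lift (-2,-2): star map gives -1.171573; window check -0.4 ≤ -1.171573 < 0.4 is false → out
[3] lift (-18,-17): star map gives -10.958369; window check -0.4 ≤ -10.958369 < 0.4 is false → out

none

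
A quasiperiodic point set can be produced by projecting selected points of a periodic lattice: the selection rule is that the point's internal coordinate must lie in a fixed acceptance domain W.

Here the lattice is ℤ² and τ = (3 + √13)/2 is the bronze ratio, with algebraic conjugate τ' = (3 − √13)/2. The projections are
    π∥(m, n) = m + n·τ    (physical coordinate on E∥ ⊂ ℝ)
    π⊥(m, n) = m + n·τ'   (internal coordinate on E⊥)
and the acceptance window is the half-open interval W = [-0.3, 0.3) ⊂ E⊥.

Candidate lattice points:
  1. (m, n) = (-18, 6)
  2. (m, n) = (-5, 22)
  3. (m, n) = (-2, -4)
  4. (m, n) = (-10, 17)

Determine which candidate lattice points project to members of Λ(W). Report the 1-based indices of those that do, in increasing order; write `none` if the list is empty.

none

Compute τ' = (3−√13)/2 = -0.3028, so π⊥(m,n) = m -0.3028·n.
candidate 1: (m,n)=(-18,6) → π∥ = -18+6·τ ≈ 1.8167, π⊥ = -18+6·τ' ≈ -19.8167 ∉ [-0.3, 0.3) ⇒ out
candidate 2: (m,n)=(-5,22) → π∥ = -5+22·τ ≈ 67.6611, π⊥ = -5+22·τ' ≈ -11.6611 ∉ [-0.3, 0.3) ⇒ out
candidate 3: (m,n)=(-2,-4) → π∥ = -2-4·τ ≈ -15.2111, π⊥ = -2-4·τ' ≈ -0.7889 ∉ [-0.3, 0.3) ⇒ out
candidate 4: (m,n)=(-10,17) → π∥ = -10+17·τ ≈ 46.1472, π⊥ = -10+17·τ' ≈ -15.1472 ∉ [-0.3, 0.3) ⇒ out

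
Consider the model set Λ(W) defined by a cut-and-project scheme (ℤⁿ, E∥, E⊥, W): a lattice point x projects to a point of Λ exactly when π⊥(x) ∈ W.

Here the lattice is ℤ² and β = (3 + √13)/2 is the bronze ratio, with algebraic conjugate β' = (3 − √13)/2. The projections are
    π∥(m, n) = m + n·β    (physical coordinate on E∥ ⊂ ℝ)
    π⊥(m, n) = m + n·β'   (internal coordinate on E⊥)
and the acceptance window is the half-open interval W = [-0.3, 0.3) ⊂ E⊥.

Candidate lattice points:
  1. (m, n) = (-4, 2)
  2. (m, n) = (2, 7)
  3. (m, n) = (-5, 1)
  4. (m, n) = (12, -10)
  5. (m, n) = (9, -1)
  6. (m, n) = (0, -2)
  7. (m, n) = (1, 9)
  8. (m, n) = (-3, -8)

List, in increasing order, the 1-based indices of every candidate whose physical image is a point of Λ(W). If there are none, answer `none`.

2

Compute β' = (3−√13)/2 = -0.30278, so π⊥(m,n) = m -0.30278·n.
[1] lift (-4,2): star map gives -4.60555; window check -0.3 ≤ -4.60555 < 0.3 is false → out
[2] lift (2,7): star map gives -0.11943; window check -0.3 ≤ -0.11943 < 0.3 is true → IN Λ
[3] lift (-5,1): star map gives -5.30278; window check -0.3 ≤ -5.30278 < 0.3 is false → out
[4] lift (12,-10): star map gives 15.02776; window check -0.3 ≤ 15.02776 < 0.3 is false → out
[5] lift (9,-1): star map gives 9.30278; window check -0.3 ≤ 9.30278 < 0.3 is false → out
[6] lift (0,-2): star map gives 0.60555; window check -0.3 ≤ 0.60555 < 0.3 is false → out
[7] lift (1,9): star map gives -1.72498; window check -0.3 ≤ -1.72498 < 0.3 is false → out
[8] lift (-3,-8): star map gives -0.57779; window check -0.3 ≤ -0.57779 < 0.3 is false → out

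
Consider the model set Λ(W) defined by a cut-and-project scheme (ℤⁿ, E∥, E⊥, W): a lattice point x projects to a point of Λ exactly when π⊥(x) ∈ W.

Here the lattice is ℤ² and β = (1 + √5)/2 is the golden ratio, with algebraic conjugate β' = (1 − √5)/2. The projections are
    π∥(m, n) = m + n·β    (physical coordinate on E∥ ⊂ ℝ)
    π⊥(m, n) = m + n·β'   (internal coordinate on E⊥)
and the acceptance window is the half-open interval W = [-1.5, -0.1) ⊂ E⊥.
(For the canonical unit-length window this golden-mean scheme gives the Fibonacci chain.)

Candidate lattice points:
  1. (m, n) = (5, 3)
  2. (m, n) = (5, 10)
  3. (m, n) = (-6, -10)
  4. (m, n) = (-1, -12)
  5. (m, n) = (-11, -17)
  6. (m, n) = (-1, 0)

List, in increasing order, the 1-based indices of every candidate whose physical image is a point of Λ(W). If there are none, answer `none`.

β' = (1−√5)/2 ≈ -0.618034.
#1 (5,3): internal coord 5 + (3)·β' = +3.145898; +3.145898 ∉ [-1.5, -0.1) → out
#2 (5,10): internal coord 5 + (10)·β' = -1.180340; -1.180340 ∈ [-1.5, -0.1) → IN Λ
#3 (-6,-10): internal coord -6 + (-10)·β' = +0.180340; +0.180340 ∉ [-1.5, -0.1) → out
#4 (-1,-12): internal coord -1 + (-12)·β' = +6.416408; +6.416408 ∉ [-1.5, -0.1) → out
#5 (-11,-17): internal coord -11 + (-17)·β' = -0.493422; -0.493422 ∈ [-1.5, -0.1) → IN Λ
#6 (-1,0): internal coord -1 + (0)·β' = -1.000000; -1.000000 ∈ [-1.5, -0.1) → IN Λ

2, 5, 6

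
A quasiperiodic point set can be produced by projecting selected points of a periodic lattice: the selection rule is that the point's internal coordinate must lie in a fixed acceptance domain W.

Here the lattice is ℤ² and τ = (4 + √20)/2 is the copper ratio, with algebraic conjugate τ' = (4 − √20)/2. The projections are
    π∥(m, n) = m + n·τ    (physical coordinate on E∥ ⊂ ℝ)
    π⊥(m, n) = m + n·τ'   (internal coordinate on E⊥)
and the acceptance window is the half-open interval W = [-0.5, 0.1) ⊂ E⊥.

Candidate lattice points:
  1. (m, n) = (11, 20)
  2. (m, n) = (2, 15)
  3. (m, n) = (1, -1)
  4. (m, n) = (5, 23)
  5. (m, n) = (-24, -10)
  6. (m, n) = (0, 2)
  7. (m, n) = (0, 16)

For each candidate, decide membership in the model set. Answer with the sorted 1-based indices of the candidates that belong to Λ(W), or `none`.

4, 6

Numerically τ ≈ 4.2361 and τ' = −1/τ ≈ -0.2361.
#1 (11,20): internal coord 11 + (20)·τ' = +6.2786; +6.2786 ∉ [-0.5, 0.1) → out
#2 (2,15): internal coord 2 + (15)·τ' = -1.5410; -1.5410 ∉ [-0.5, 0.1) → out
#3 (1,-1): internal coord 1 + (-1)·τ' = +1.2361; +1.2361 ∉ [-0.5, 0.1) → out
#4 (5,23): internal coord 5 + (23)·τ' = -0.4296; -0.4296 ∈ [-0.5, 0.1) → IN Λ
#5 (-24,-10): internal coord -24 + (-10)·τ' = -21.6393; -21.6393 ∉ [-0.5, 0.1) → out
#6 (0,2): internal coord 0 + (2)·τ' = -0.4721; -0.4721 ∈ [-0.5, 0.1) → IN Λ
#7 (0,16): internal coord 0 + (16)·τ' = -3.7771; -3.7771 ∉ [-0.5, 0.1) → out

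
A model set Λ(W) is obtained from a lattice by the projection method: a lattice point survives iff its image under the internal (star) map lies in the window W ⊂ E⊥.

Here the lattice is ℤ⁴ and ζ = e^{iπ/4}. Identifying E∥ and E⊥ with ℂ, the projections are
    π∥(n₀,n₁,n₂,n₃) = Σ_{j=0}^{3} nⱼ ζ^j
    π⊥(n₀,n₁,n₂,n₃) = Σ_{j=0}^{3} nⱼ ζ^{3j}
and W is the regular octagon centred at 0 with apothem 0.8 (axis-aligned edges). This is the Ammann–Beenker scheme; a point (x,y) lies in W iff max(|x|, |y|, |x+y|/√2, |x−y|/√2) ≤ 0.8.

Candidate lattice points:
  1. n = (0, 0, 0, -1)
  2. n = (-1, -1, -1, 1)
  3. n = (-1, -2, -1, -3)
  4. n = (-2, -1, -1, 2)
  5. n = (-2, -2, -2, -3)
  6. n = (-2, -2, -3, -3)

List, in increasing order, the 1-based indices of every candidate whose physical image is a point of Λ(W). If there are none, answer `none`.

none

π⊥(n) = n₀ + n₁ζ³ + n₂ζ⁶ + n₃ζ⁹ where ζ = e^{iπ/4}.
#1 (0, 0, 0, -1): internal (-0.7071, -0.7071); octagon support 1.0000 vs apothem 0.8 → ∉ W
#2 (-1, -1, -1, 1): internal (0.4142, 1.0000); octagon support 1.0000 vs apothem 0.8 → ∉ W
#3 (-1, -2, -1, -3): internal (-1.7071, -2.5355); octagon support 3.0000 vs apothem 0.8 → ∉ W
#4 (-2, -1, -1, 2): internal (0.1213, 1.7071); octagon support 1.7071 vs apothem 0.8 → ∉ W
#5 (-2, -2, -2, -3): internal (-2.7071, -1.5355); octagon support 3.0000 vs apothem 0.8 → ∉ W
#6 (-2, -2, -3, -3): internal (-2.7071, -0.5355); octagon support 2.7071 vs apothem 0.8 → ∉ W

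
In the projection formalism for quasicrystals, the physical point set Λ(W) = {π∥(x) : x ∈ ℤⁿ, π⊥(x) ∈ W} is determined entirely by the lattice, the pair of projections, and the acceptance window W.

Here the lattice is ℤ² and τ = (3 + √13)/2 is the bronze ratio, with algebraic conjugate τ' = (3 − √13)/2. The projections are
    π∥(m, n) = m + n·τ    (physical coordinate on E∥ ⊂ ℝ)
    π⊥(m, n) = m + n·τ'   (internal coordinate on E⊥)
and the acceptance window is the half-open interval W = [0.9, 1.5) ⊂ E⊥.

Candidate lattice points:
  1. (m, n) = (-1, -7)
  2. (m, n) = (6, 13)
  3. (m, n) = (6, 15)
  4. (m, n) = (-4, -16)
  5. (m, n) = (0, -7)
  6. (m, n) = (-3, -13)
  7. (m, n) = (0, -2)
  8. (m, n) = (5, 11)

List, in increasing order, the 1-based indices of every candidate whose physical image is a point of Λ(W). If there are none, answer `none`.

1, 3, 6

τ' = (3−√13)/2 ≈ -0.30278.
candidate 1: (m,n)=(-1,-7) → π∥ = -1-7·τ ≈ -24.11943, π⊥ = -1-7·τ' ≈ 1.11943 ∈ [0.9, 1.5) ⇒ IN Λ
candidate 2: (m,n)=(6,13) → π∥ = 6+13·τ ≈ 48.93608, π⊥ = 6+13·τ' ≈ 2.06392 ∉ [0.9, 1.5) ⇒ out
candidate 3: (m,n)=(6,15) → π∥ = 6+15·τ ≈ 55.54163, π⊥ = 6+15·τ' ≈ 1.45837 ∈ [0.9, 1.5) ⇒ IN Λ
candidate 4: (m,n)=(-4,-16) → π∥ = -4-16·τ ≈ -56.84441, π⊥ = -4-16·τ' ≈ 0.84441 ∉ [0.9, 1.5) ⇒ out
candidate 5: (m,n)=(0,-7) → π∥ = 0-7·τ ≈ -23.11943, π⊥ = 0-7·τ' ≈ 2.11943 ∉ [0.9, 1.5) ⇒ out
candidate 6: (m,n)=(-3,-13) → π∥ = -3-13·τ ≈ -45.93608, π⊥ = -3-13·τ' ≈ 0.93608 ∈ [0.9, 1.5) ⇒ IN Λ
candidate 7: (m,n)=(0,-2) → π∥ = 0-2·τ ≈ -6.60555, π⊥ = 0-2·τ' ≈ 0.60555 ∉ [0.9, 1.5) ⇒ out
candidate 8: (m,n)=(5,11) → π∥ = 5+11·τ ≈ 41.33053, π⊥ = 5+11·τ' ≈ 1.66947 ∉ [0.9, 1.5) ⇒ out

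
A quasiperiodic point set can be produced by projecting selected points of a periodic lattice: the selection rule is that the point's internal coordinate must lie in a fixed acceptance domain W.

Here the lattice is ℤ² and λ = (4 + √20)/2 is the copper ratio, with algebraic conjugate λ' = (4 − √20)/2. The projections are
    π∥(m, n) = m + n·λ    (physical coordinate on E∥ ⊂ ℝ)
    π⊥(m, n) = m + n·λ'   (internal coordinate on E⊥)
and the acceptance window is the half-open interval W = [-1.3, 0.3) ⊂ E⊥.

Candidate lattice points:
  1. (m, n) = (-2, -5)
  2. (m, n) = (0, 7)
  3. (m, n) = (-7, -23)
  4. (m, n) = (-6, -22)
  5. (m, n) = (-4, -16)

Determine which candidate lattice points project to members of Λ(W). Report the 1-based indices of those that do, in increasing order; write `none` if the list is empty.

1, 4, 5

Compute λ' = (4−√20)/2 = -0.2361, so π⊥(m,n) = m -0.2361·n.
[1] lift (-2,-5): star map gives -0.8197; window check -1.3 ≤ -0.8197 < 0.3 is true → IN Λ
[2] lift (0,7): star map gives -1.6525; window check -1.3 ≤ -1.6525 < 0.3 is false → out
[3] lift (-7,-23): star map gives -1.5704; window check -1.3 ≤ -1.5704 < 0.3 is false → out
[4] lift (-6,-22): star map gives -0.8065; window check -1.3 ≤ -0.8065 < 0.3 is true → IN Λ
[5] lift (-4,-16): star map gives -0.2229; window check -1.3 ≤ -0.2229 < 0.3 is true → IN Λ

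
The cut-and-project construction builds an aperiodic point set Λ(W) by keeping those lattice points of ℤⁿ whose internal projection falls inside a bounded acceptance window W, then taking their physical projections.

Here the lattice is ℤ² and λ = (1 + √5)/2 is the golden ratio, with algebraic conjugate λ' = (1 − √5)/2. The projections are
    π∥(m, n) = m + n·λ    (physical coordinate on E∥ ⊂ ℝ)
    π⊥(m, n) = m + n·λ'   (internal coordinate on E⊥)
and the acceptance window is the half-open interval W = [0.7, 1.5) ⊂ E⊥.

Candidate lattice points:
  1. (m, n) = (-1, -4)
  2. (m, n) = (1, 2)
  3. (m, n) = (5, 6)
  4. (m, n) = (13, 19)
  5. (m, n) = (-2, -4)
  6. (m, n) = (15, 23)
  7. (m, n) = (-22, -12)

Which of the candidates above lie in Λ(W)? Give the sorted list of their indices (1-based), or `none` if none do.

Compute λ' = (1−√5)/2 = -0.6180, so π⊥(m,n) = m -0.6180·n.
#1 (-1,-4): internal coord -1 + (-4)·λ' = +1.4721; +1.4721 ∈ [0.7, 1.5) → IN Λ
#2 (1,2): internal coord 1 + (2)·λ' = -0.2361; -0.2361 ∉ [0.7, 1.5) → out
#3 (5,6): internal coord 5 + (6)·λ' = +1.2918; +1.2918 ∈ [0.7, 1.5) → IN Λ
#4 (13,19): internal coord 13 + (19)·λ' = +1.2574; +1.2574 ∈ [0.7, 1.5) → IN Λ
#5 (-2,-4): internal coord -2 + (-4)·λ' = +0.4721; +0.4721 ∉ [0.7, 1.5) → out
#6 (15,23): internal coord 15 + (23)·λ' = +0.7852; +0.7852 ∈ [0.7, 1.5) → IN Λ
#7 (-22,-12): internal coord -22 + (-12)·λ' = -14.5836; -14.5836 ∉ [0.7, 1.5) → out

1, 3, 4, 6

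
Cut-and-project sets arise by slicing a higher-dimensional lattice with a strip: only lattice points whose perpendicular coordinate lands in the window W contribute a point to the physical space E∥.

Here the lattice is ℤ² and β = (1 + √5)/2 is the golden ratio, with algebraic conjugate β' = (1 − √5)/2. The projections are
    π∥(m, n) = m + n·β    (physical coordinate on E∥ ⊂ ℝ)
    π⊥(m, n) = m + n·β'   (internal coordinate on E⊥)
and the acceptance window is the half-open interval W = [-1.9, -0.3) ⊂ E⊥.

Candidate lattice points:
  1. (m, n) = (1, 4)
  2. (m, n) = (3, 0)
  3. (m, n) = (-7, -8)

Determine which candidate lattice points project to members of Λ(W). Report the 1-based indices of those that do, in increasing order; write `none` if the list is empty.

Numerically β ≈ 1.61803 and β' = −1/β ≈ -0.61803.
[1] lift (1,4): star map gives -1.47214; window check -1.9 ≤ -1.47214 < -0.3 is true → IN Λ
[2] lift (3,0): star map gives 3.00000; window check -1.9 ≤ 3.00000 < -0.3 is false → out
[3] lift (-7,-8): star map gives -2.05573; window check -1.9 ≤ -2.05573 < -0.3 is false → out

1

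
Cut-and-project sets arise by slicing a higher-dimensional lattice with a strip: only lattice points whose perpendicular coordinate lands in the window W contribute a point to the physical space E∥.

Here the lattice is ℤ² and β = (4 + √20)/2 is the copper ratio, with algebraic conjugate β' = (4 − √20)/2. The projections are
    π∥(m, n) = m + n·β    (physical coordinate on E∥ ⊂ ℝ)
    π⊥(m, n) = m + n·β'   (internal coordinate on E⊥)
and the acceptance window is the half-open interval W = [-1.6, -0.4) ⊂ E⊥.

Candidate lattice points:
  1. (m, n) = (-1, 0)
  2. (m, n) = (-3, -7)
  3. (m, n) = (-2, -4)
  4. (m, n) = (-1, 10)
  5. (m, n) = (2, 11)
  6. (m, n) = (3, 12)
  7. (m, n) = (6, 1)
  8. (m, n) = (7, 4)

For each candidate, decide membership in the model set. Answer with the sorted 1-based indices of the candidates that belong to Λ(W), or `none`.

1, 2, 3, 5

Compute β' = (4−√20)/2 = -0.236068, so π⊥(m,n) = m -0.236068·n.
#1 (-1,0): internal coord -1 + (0)·β' = -1.000000; -1.000000 ∈ [-1.6, -0.4) → IN Λ
#2 (-3,-7): internal coord -3 + (-7)·β' = -1.347524; -1.347524 ∈ [-1.6, -0.4) → IN Λ
#3 (-2,-4): internal coord -2 + (-4)·β' = -1.055728; -1.055728 ∈ [-1.6, -0.4) → IN Λ
#4 (-1,10): internal coord -1 + (10)·β' = -3.360680; -3.360680 ∉ [-1.6, -0.4) → out
#5 (2,11): internal coord 2 + (11)·β' = -0.596748; -0.596748 ∈ [-1.6, -0.4) → IN Λ
#6 (3,12): internal coord 3 + (12)·β' = +0.167184; +0.167184 ∉ [-1.6, -0.4) → out
#7 (6,1): internal coord 6 + (1)·β' = +5.763932; +5.763932 ∉ [-1.6, -0.4) → out
#8 (7,4): internal coord 7 + (4)·β' = +6.055728; +6.055728 ∉ [-1.6, -0.4) → out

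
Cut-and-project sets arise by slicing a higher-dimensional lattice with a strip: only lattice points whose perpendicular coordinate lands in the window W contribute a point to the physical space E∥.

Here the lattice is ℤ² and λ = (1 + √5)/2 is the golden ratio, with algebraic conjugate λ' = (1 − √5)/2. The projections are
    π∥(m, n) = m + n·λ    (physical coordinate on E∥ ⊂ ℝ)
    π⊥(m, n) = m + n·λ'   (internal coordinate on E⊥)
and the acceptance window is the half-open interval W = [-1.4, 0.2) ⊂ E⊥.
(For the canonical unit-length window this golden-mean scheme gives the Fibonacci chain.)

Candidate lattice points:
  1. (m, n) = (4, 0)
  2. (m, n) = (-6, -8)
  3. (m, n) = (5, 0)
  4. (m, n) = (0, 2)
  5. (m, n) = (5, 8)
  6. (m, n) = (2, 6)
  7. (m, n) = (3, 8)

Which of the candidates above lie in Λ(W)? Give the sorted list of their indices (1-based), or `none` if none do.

λ' = (1−√5)/2 ≈ -0.618034.
#1 (4,0): internal coord 4 + (0)·λ' = +4.000000; +4.000000 ∉ [-1.4, 0.2) → out
#2 (-6,-8): internal coord -6 + (-8)·λ' = -1.055728; -1.055728 ∈ [-1.4, 0.2) → IN Λ
#3 (5,0): internal coord 5 + (0)·λ' = +5.000000; +5.000000 ∉ [-1.4, 0.2) → out
#4 (0,2): internal coord 0 + (2)·λ' = -1.236068; -1.236068 ∈ [-1.4, 0.2) → IN Λ
#5 (5,8): internal coord 5 + (8)·λ' = +0.055728; +0.055728 ∈ [-1.4, 0.2) → IN Λ
#6 (2,6): internal coord 2 + (6)·λ' = -1.708204; -1.708204 ∉ [-1.4, 0.2) → out
#7 (3,8): internal coord 3 + (8)·λ' = -1.944272; -1.944272 ∉ [-1.4, 0.2) → out

2, 4, 5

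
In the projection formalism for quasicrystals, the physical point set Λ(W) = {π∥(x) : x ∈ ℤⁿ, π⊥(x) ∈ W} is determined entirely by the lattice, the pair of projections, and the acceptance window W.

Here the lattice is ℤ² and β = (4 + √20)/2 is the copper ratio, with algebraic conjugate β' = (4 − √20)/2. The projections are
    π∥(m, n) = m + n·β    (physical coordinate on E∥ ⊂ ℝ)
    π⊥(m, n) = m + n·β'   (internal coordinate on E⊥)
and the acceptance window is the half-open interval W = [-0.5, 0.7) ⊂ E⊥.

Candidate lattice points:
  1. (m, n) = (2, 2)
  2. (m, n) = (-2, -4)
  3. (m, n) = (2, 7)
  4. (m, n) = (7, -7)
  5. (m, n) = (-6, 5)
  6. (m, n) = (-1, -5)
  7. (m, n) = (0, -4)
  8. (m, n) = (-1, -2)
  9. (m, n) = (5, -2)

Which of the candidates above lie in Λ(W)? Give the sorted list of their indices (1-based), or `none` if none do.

3, 6

Numerically β ≈ 4.236068 and β' = −1/β ≈ -0.236068.
#1 (2,2): internal coord 2 + (2)·β' = +1.527864; +1.527864 ∉ [-0.5, 0.7) → out
#2 (-2,-4): internal coord -2 + (-4)·β' = -1.055728; -1.055728 ∉ [-0.5, 0.7) → out
#3 (2,7): internal coord 2 + (7)·β' = +0.347524; +0.347524 ∈ [-0.5, 0.7) → IN Λ
#4 (7,-7): internal coord 7 + (-7)·β' = +8.652476; +8.652476 ∉ [-0.5, 0.7) → out
#5 (-6,5): internal coord -6 + (5)·β' = -7.180340; -7.180340 ∉ [-0.5, 0.7) → out
#6 (-1,-5): internal coord -1 + (-5)·β' = +0.180340; +0.180340 ∈ [-0.5, 0.7) → IN Λ
#7 (0,-4): internal coord 0 + (-4)·β' = +0.944272; +0.944272 ∉ [-0.5, 0.7) → out
#8 (-1,-2): internal coord -1 + (-2)·β' = -0.527864; -0.527864 ∉ [-0.5, 0.7) → out
#9 (5,-2): internal coord 5 + (-2)·β' = +5.472136; +5.472136 ∉ [-0.5, 0.7) → out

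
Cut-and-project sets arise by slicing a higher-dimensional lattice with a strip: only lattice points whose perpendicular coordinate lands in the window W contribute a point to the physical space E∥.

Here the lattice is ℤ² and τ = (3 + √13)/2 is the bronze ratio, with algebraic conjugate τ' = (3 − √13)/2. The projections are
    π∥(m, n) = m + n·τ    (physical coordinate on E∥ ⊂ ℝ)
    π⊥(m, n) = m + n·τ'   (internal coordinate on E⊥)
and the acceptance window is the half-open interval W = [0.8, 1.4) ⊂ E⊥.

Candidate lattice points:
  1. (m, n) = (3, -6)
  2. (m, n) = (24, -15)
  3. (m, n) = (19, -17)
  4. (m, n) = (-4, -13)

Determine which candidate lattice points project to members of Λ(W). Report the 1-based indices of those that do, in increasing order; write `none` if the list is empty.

τ' = (3−√13)/2 ≈ -0.302776.
#1 (3,-6): internal coord 3 + (-6)·τ' = +4.816654; +4.816654 ∉ [0.8, 1.4) → out
#2 (24,-15): internal coord 24 + (-15)·τ' = +28.541635; +28.541635 ∉ [0.8, 1.4) → out
#3 (19,-17): internal coord 19 + (-17)·τ' = +24.147186; +24.147186 ∉ [0.8, 1.4) → out
#4 (-4,-13): internal coord -4 + (-13)·τ' = -0.063917; -0.063917 ∉ [0.8, 1.4) → out

none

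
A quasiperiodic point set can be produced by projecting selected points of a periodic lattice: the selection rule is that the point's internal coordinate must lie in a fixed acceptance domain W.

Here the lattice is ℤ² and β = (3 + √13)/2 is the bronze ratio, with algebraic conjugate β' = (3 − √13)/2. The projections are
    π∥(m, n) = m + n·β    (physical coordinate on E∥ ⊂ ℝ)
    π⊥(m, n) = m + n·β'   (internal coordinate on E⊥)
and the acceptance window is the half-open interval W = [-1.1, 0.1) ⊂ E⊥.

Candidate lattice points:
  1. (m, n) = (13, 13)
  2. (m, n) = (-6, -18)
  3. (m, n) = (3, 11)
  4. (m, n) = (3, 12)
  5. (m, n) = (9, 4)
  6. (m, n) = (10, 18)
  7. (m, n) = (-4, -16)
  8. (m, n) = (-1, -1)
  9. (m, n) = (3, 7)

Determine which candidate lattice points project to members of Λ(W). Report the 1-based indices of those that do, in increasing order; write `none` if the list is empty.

β' = (3−√13)/2 ≈ -0.302776.
candidate 1: (m,n)=(13,13) → π∥ = 13+13·β ≈ 55.936083, π⊥ = 13+13·β' ≈ 9.063917 ∉ [-1.1, 0.1) ⇒ out
candidate 2: (m,n)=(-6,-18) → π∥ = -6-18·β ≈ -65.449961, π⊥ = -6-18·β' ≈ -0.550039 ∈ [-1.1, 0.1) ⇒ IN Λ
candidate 3: (m,n)=(3,11) → π∥ = 3+11·β ≈ 39.330532, π⊥ = 3+11·β' ≈ -0.330532 ∈ [-1.1, 0.1) ⇒ IN Λ
candidate 4: (m,n)=(3,12) → π∥ = 3+12·β ≈ 42.633308, π⊥ = 3+12·β' ≈ -0.633308 ∈ [-1.1, 0.1) ⇒ IN Λ
candidate 5: (m,n)=(9,4) → π∥ = 9+4·β ≈ 22.211103, π⊥ = 9+4·β' ≈ 7.788897 ∉ [-1.1, 0.1) ⇒ out
candidate 6: (m,n)=(10,18) → π∥ = 10+18·β ≈ 69.449961, π⊥ = 10+18·β' ≈ 4.550039 ∉ [-1.1, 0.1) ⇒ out
candidate 7: (m,n)=(-4,-16) → π∥ = -4-16·β ≈ -56.844410, π⊥ = -4-16·β' ≈ 0.844410 ∉ [-1.1, 0.1) ⇒ out
candidate 8: (m,n)=(-1,-1) → π∥ = -1-1·β ≈ -4.302776, π⊥ = -1-1·β' ≈ -0.697224 ∈ [-1.1, 0.1) ⇒ IN Λ
candidate 9: (m,n)=(3,7) → π∥ = 3+7·β ≈ 26.119429, π⊥ = 3+7·β' ≈ 0.880571 ∉ [-1.1, 0.1) ⇒ out

2, 3, 4, 8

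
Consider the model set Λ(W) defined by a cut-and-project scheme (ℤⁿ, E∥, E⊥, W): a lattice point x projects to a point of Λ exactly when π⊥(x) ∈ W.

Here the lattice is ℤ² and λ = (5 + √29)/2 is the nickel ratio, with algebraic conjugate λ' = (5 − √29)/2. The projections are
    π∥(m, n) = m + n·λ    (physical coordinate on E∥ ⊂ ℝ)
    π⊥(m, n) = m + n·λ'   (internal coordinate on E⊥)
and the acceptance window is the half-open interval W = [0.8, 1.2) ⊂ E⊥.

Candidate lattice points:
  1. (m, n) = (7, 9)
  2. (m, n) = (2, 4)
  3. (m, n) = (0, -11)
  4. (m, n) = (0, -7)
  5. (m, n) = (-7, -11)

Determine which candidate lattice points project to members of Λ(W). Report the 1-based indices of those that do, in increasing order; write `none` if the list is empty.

Compute λ' = (5−√29)/2 = -0.192582, so π⊥(m,n) = m -0.192582·n.
#1 (7,9): internal coord 7 + (9)·λ' = +5.266758; +5.266758 ∉ [0.8, 1.2) → out
#2 (2,4): internal coord 2 + (4)·λ' = +1.229670; +1.229670 ∉ [0.8, 1.2) → out
#3 (0,-11): internal coord 0 + (-11)·λ' = +2.118406; +2.118406 ∉ [0.8, 1.2) → out
#4 (0,-7): internal coord 0 + (-7)·λ' = +1.348077; +1.348077 ∉ [0.8, 1.2) → out
#5 (-7,-11): internal coord -7 + (-11)·λ' = -4.881594; -4.881594 ∉ [0.8, 1.2) → out

none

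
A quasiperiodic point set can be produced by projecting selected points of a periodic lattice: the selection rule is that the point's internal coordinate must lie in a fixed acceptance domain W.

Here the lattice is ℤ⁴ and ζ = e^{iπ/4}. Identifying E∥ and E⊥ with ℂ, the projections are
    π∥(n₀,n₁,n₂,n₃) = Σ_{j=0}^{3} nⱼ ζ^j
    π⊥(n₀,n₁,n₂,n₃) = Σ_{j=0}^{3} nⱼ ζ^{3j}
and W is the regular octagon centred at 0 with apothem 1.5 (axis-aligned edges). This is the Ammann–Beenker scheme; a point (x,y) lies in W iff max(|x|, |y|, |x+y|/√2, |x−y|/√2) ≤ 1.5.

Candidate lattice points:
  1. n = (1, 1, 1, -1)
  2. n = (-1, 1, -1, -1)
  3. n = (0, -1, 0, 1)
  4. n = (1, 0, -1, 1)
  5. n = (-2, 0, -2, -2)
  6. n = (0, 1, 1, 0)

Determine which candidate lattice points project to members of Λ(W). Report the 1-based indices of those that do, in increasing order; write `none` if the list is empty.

1, 3, 6

With ζ = e^{iπ/4} the internal vectors are ζ^0,ζ^3,ζ^6,ζ^9.
candidate 1: n = (1, 1, 1, -1) → π⊥ ≈ (-0.4142, -1.0000); max(|x|,|y|,|x±y|/√2) = 1.0000 ≤ 1.5 ⇒ ∈ W
candidate 2: n = (-1, 1, -1, -1) → π⊥ ≈ (-2.4142, +1.0000); max(|x|,|y|,|x±y|/√2) = 2.4142 > 1.5 ⇒ ∉ W
candidate 3: n = (0, -1, 0, 1) → π⊥ ≈ (+1.4142, +0.0000); max(|x|,|y|,|x±y|/√2) = 1.4142 ≤ 1.5 ⇒ ∈ W
candidate 4: n = (1, 0, -1, 1) → π⊥ ≈ (+1.7071, +1.7071); max(|x|,|y|,|x±y|/√2) = 2.4142 > 1.5 ⇒ ∉ W
candidate 5: n = (-2, 0, -2, -2) → π⊥ ≈ (-3.4142, +0.5858); max(|x|,|y|,|x±y|/√2) = 3.4142 > 1.5 ⇒ ∉ W
candidate 6: n = (0, 1, 1, 0) → π⊥ ≈ (-0.7071, -0.2929); max(|x|,|y|,|x±y|/√2) = 0.7071 ≤ 1.5 ⇒ ∈ W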